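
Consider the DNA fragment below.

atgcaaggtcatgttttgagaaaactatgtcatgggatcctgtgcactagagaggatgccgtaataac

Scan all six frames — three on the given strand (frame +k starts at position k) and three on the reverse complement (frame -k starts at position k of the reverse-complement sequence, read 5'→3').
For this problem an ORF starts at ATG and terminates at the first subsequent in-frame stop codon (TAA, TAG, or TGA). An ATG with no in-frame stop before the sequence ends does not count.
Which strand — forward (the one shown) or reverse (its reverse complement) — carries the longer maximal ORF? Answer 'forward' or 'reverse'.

Reverse complement (5'→3'): GTTATTACGGCATCCTCTCTAGTGCACAGGATCCCATGACATAGTTTTCTCAAAACATGACCTTGCAT
Frame +1: ATG CAA GGT CAT GTT TTG AGA AAA CTA TGT CAT GGG ATC CTG TGC ACT AGA GAG GAT GCC GTA ATA — no ATG→stop ORF.
Frame +2: TGC AAG GTC ATG TTT TGA GAA AAC TAT GTC ATG GGA TCC TGT GCA CTA GAG AGG ATG CCG TAA TAA — ATG at 11, stop TGA at 17 → 9 nt; ATG at 32, stop TAA at 62 → 33 nt; ATG at 56, stop TAA at 62 → 9 nt.
Frame +3: GCA AGG TCA TGT TTT GAG AAA ACT ATG TCA TGG GAT CCT GTG CAC TAG AGA GGA TGC CGT AAT AAC — ATG at 27, stop TAG at 48 → 24 nt.
Frame -1: GTT ATT ACG GCA TCC TCT CTA GTG CAC AGG ATC CCA TGA CAT AGT TTT CTC AAA ACA TGA CCT TGC — no ATG→stop ORF.
Frame -2: TTA TTA CGG CAT CCT CTC TAG TGC ACA GGA TCC CAT GAC ATA GTT TTC TCA AAA CAT GAC CTT GCA — no ATG→stop ORF.
Frame -3: TAT TAC GGC ATC CTC TCT AGT GCA CAG GAT CCC ATG ACA TAG TTT TCT CAA AAC ATG ACC TTG CAT — ATG at 36, stop TAG at 42 → 9 nt.
Forward-strand max 33 nt; reverse-strand max 9 nt. The forward strand has the longer ORF.

forward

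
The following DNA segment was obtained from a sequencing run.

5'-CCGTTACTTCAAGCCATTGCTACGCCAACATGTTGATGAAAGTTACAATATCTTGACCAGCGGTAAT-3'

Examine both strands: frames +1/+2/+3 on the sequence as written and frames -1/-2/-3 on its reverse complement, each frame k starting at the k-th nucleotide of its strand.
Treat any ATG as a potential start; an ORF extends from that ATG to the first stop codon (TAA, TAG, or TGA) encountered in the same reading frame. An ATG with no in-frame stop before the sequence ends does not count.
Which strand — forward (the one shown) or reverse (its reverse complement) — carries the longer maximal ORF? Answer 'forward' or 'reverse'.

Reverse complement (5'→3'): ATTACCGCTGGTCAAGATATTGTAACTTTCATCAACATGTTGGCGTAGCAATGGCTTGAAGTAACGG
Frame +1: CCG TTA CTT CAA GCC ATT GCT ACG CCA ACA TGT TGA TGA AAG TTA CAA TAT CTT GAC CAG CGG TAA — no ATG→stop ORF.
Frame +2: CGT TAC TTC AAG CCA TTG CTA CGC CAA CAT GTT GAT GAA AGT TAC AAT ATC TTG ACC AGC GGT AAT — no ATG→stop ORF.
Frame +3: GTT ACT TCA AGC CAT TGC TAC GCC AAC ATG TTG ATG AAA GTT ACA ATA TCT TGA CCA GCG GTA — ATG at 30, stop TGA at 54 → 27 nt; ATG at 36, stop TGA at 54 → 21 nt.
Frame -1: ATT ACC GCT GGT CAA GAT ATT GTA ACT TTC ATC AAC ATG TTG GCG TAG CAA TGG CTT GAA GTA ACG — ATG at 37, stop TAG at 46 → 12 nt.
Frame -2: TTA CCG CTG GTC AAG ATA TTG TAA CTT TCA TCA ACA TGT TGG CGT AGC AAT GGC TTG AAG TAA CGG — no ATG→stop ORF.
Frame -3: TAC CGC TGG TCA AGA TAT TGT AAC TTT CAT CAA CAT GTT GGC GTA GCA ATG GCT TGA AGT AAC — ATG at 51, stop TGA at 57 → 9 nt.
Forward-strand max 27 nt; reverse-strand max 12 nt. The forward strand has the longer ORF.

forward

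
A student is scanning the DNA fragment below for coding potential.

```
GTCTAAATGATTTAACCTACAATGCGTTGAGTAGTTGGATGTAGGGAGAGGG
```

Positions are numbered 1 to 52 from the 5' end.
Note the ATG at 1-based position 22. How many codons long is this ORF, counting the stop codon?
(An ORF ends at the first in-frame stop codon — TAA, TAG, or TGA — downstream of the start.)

3

Codons from position 22: ATG (22–24), CGT (25–27), TGA (28–30).
TGA is the first in-frame stop; that's 3 codons including the stop.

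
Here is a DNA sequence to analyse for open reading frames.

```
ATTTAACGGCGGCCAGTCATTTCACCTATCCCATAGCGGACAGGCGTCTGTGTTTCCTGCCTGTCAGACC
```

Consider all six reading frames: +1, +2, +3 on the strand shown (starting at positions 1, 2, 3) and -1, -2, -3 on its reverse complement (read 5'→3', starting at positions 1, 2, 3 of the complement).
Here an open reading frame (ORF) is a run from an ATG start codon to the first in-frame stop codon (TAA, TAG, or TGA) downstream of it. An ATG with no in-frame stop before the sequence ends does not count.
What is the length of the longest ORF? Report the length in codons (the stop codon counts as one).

Reverse complement (5'→3'): GGTCTGACAGGCAGGAAACACAGACGCCTGTCCGCTATGGGATAGGTGAAATGACTGGCCGCCGTTAAAT
Frame +1: ATT TAA CGG CGG CCA GTC ATT TCA CCT ATC CCA TAG CGG ACA GGC GTC TGT GTT TCC TGC CTG TCA GAC — no ATG→stop ORF.
Frame +2: TTT AAC GGC GGC CAG TCA TTT CAC CTA TCC CAT AGC GGA CAG GCG TCT GTG TTT CCT GCC TGT CAG ACC — no ATG→stop ORF.
Frame +3: TTA ACG GCG GCC AGT CAT TTC ACC TAT CCC ATA GCG GAC AGG CGT CTG TGT TTC CTG CCT GTC AGA — no ATG→stop ORF.
Frame -1: GGT CTG ACA GGC AGG AAA CAC AGA CGC CTG TCC GCT ATG GGA TAG GTG AAA TGA CTG GCC GCC GTT AAA — ATG at 37, stop TAG at 43 → 9 nt.
Frame -2: GTC TGA CAG GCA GGA AAC ACA GAC GCC TGT CCG CTA TGG GAT AGG TGA AAT GAC TGG CCG CCG TTA AAT — no ATG→stop ORF.
Frame -3: TCT GAC AGG CAG GAA ACA CAG ACG CCT GTC CGC TAT GGG ATA GGT GAA ATG ACT GGC CGC CGT TAA — ATG at 51, stop TAA at 66 → 18 nt.
Longest: frame -3, positions 51–68, 18 nt = 6 codons = 5 aa. → 6 codons.

6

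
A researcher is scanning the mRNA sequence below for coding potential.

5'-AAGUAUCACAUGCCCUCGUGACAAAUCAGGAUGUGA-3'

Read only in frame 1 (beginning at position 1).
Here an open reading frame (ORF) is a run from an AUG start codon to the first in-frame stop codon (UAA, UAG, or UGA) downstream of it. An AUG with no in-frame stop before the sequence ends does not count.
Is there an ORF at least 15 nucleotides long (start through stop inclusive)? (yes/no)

no

Frame 1: AAG UAU CAC AUG CCC UCG UGA CAA AUC AGG AUG UGA — AUG at 10, stop UGA at 19 → 12 nt; AUG at 31, stop UGA at 34 → 6 nt.
Largest ORF found is 12 nucleotides < 15, so no.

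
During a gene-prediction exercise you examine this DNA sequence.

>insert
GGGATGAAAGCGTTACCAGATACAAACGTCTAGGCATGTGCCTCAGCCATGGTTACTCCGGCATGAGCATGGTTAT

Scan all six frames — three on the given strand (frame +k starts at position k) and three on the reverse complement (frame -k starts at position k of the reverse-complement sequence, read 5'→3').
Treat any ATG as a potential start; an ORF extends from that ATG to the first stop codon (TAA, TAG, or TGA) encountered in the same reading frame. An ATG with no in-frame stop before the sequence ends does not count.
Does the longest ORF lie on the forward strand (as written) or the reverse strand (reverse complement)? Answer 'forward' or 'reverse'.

Reverse complement (5'→3'): ATAACCATGCTCATGCCGGAGTAACCATGGCTGAGGCACATGCCTAGACGTTTGTATCTGGTAACGCTTTCATCCC
Frame +1: GGG ATG AAA GCG TTA CCA GAT ACA AAC GTC TAG GCA TGT GCC TCA GCC ATG GTT ACT CCG GCA TGA GCA TGG TTA — ATG at 4, stop TAG at 31 → 30 nt; ATG at 49, stop TGA at 64 → 18 nt.
Frame +2: GGA TGA AAG CGT TAC CAG ATA CAA ACG TCT AGG CAT GTG CCT CAG CCA TGG TTA CTC CGG CAT GAG CAT GGT TAT — no ATG→stop ORF.
Frame +3: GAT GAA AGC GTT ACC AGA TAC AAA CGT CTA GGC ATG TGC CTC AGC CAT GGT TAC TCC GGC ATG AGC ATG GTT — no ATG→stop ORF.
Frame -1: ATA ACC ATG CTC ATG CCG GAG TAA CCA TGG CTG AGG CAC ATG CCT AGA CGT TTG TAT CTG GTA ACG CTT TCA TCC — ATG at 7, stop TAA at 22 → 18 nt; ATG at 13, stop TAA at 22 → 12 nt.
Frame -2: TAA CCA TGC TCA TGC CGG AGT AAC CAT GGC TGA GGC ACA TGC CTA GAC GTT TGT ATC TGG TAA CGC TTT CAT CCC — no ATG→stop ORF.
Frame -3: AAC CAT GCT CAT GCC GGA GTA ACC ATG GCT GAG GCA CAT GCC TAG ACG TTT GTA TCT GGT AAC GCT TTC ATC — ATG at 27, stop TAG at 45 → 21 nt.
Forward-strand max 30 nt; reverse-strand max 21 nt. The forward strand has the longer ORF.

forward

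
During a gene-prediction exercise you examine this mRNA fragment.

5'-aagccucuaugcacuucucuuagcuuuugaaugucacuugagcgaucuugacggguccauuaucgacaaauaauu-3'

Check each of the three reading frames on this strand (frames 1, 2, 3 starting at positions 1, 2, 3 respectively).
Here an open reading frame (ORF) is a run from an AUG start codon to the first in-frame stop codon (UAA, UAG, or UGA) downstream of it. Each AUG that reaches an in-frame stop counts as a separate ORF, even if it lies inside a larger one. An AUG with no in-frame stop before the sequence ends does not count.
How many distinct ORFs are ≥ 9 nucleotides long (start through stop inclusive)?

Frame 1: AAG CCU CUA UGC ACU UCU CUU AGC UUU UGA AUG UCA CUU GAG CGA UCU UGA CGG GUC CAU UAU CGA CAA AUA AUU — AUG at 31, stop UGA at 49 → 21 nt.
Frame 2: AGC CUC UAU GCA CUU CUC UUA GCU UUU GAA UGU CAC UUG AGC GAU CUU GAC GGG UCC AUU AUC GAC AAA UAA — no AUG→stop ORF.
Frame 3: GCC UCU AUG CAC UUC UCU UAG CUU UUG AAU GUC ACU UGA GCG AUC UUG ACG GGU CCA UUA UCG ACA AAU AAU — AUG at 9, stop UAG at 21 → 15 nt.
ORFs ≥ 9 nucleotides: frame 1 31–51 (21 nucleotides), frame 3 9–23 (15 nucleotides). Count = 2.

2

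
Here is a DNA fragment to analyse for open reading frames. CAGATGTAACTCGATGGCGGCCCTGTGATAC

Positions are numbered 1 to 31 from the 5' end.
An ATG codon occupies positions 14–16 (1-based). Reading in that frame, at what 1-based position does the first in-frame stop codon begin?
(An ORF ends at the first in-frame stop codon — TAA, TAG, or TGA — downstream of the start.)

Codons from position 14: ATG (14–16), GCG (17–19), GCC (20–22), CTG (23–25), TGA (26–28).
TGA is a stop codon; it begins at position 26.

26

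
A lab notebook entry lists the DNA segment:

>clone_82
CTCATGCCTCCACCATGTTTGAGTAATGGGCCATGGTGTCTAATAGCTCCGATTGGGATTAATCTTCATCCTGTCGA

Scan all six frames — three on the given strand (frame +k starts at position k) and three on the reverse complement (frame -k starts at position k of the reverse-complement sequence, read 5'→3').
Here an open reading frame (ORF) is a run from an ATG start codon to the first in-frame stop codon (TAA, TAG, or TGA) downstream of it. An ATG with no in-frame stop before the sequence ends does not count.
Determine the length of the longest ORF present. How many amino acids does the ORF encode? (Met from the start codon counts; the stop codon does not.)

10

Reverse complement (5'→3'): TCGACAGGATGAAGATTAATCCCAATCGGAGCTATTAGACACCATGGCCCATTACTCAAACATGGTGGAGGCATGAG
Frame +1: CTC ATG CCT CCA CCA TGT TTG AGT AAT GGG CCA TGG TGT CTA ATA GCT CCG ATT GGG ATT AAT CTT CAT CCT GTC — no ATG→stop ORF.
Frame +2: TCA TGC CTC CAC CAT GTT TGA GTA ATG GGC CAT GGT GTC TAA TAG CTC CGA TTG GGA TTA ATC TTC ATC CTG TCG — ATG at 26, stop TAA at 41 → 18 nt.
Frame +3: CAT GCC TCC ACC ATG TTT GAG TAA TGG GCC ATG GTG TCT AAT AGC TCC GAT TGG GAT TAA TCT TCA TCC TGT CGA — ATG at 15, stop TAA at 24 → 12 nt; ATG at 33, stop TAA at 60 → 30 nt.
Frame -1: TCG ACA GGA TGA AGA TTA ATC CCA ATC GGA GCT ATT AGA CAC CAT GGC CCA TTA CTC AAA CAT GGT GGA GGC ATG — no ATG→stop ORF.
Frame -2: CGA CAG GAT GAA GAT TAA TCC CAA TCG GAG CTA TTA GAC ACC ATG GCC CAT TAC TCA AAC ATG GTG GAG GCA TGA — ATG at 44, stop TGA at 74 → 33 nt; ATG at 62, stop TGA at 74 → 15 nt.
Frame -3: GAC AGG ATG AAG ATT AAT CCC AAT CGG AGC TAT TAG ACA CCA TGG CCC ATT ACT CAA ACA TGG TGG AGG CAT GAG — ATG at 9, stop TAG at 36 → 30 nt.
Longest: frame -2, positions 44–76, 33 nt = 11 codons = 10 aa. → 10 amino acids.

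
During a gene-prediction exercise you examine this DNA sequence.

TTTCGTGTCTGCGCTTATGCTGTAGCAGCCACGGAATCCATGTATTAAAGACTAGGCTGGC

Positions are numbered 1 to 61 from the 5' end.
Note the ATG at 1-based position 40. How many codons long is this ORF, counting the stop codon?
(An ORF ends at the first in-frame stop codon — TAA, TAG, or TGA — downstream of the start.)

Codons from position 40: ATG (40–42), TAT (43–45), TAA (46–48).
TAA is the first in-frame stop; that's 3 codons including the stop.

3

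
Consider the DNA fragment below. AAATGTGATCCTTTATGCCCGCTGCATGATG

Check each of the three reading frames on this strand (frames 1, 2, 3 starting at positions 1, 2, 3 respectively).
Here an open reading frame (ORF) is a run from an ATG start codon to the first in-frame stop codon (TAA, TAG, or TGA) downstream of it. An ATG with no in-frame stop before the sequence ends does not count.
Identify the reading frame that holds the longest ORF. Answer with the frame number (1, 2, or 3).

3

Frame 1: AAA TGT GAT CCT TTA TGC CCG CTG CAT GAT — no ATG→stop ORF.
Frame 2: AAT GTG ATC CTT TAT GCC CGC TGC ATG ATG — no ATG→stop ORF.
Frame 3: ATG TGA TCC TTT ATG CCC GCT GCA TGA — ATG at 3, stop TGA at 6 → 6 nt; ATG at 15, stop TGA at 27 → 15 nt.
Longest ORF is 15 nt in frame 3 (positions 15–29).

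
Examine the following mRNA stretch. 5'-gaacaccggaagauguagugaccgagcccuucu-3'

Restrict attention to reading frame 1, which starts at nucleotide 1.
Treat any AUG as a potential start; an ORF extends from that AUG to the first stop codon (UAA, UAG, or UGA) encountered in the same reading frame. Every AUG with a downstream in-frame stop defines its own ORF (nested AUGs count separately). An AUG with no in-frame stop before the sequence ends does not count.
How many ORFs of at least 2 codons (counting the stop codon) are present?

1

Frame 1: GAA CAC CGG AAG AUG UAG UGA CCG AGC CCU UCU — AUG at 13, stop UAG at 16 → 6 nt.
ORFs ≥ 2 codons: frame 1 13–18 (2 codons). Count = 1.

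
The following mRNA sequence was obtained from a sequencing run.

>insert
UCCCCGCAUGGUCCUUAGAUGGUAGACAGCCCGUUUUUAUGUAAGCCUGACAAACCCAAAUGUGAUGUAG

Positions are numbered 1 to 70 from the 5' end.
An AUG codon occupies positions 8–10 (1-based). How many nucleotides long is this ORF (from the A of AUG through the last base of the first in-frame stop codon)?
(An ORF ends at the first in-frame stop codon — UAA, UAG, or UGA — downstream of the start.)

Codons from position 8: AUG (8–10), GUC (11–13), CUU (14–16), AGA (17–19), UGG (20–22), UAG (23–25).
UAG is the first in-frame stop; ORF spans 8–25, 18 nucleotides.

18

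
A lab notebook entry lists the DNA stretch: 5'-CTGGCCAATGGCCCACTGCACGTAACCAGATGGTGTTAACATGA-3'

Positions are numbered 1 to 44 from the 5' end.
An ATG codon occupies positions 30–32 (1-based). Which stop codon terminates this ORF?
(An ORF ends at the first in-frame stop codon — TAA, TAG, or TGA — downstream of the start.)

Codons from position 30: ATG (30–32), GTG (33–35), TTA (36–38), ACA (39–41), TGA (42–44).
The first in-frame stop codon is TGA.

TGA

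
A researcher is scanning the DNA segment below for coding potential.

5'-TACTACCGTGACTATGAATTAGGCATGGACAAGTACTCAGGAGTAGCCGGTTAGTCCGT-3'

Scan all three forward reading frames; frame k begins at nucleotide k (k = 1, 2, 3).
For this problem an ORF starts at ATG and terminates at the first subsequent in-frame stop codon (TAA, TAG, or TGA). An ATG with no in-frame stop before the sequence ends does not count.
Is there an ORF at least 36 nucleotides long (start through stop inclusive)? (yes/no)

no

Frame 1: TAC TAC CGT GAC TAT GAA TTA GGC ATG GAC AAG TAC TCA GGA GTA GCC GGT TAG TCC — ATG at 25, stop TAG at 52 → 30 nt.
Frame 2: ACT ACC GTG ACT ATG AAT TAG GCA TGG ACA AGT ACT CAG GAG TAG CCG GTT AGT CCG — ATG at 14, stop TAG at 20 → 9 nt.
Frame 3: CTA CCG TGA CTA TGA ATT AGG CAT GGA CAA GTA CTC AGG AGT AGC CGG TTA GTC CGT — no ATG→stop ORF.
Largest ORF found is 30 nucleotides < 36, so no.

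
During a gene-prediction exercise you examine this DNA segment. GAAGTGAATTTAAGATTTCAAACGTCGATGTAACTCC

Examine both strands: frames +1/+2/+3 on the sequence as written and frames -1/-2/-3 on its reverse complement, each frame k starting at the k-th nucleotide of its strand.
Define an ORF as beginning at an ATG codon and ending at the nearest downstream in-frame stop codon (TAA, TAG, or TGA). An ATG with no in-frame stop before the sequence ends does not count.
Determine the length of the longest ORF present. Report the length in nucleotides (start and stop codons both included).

Reverse complement (5'→3'): GGAGTTACATCGACGTTTGAAATCTTAAATTCACTTC
Frame +1: GAA GTG AAT TTA AGA TTT CAA ACG TCG ATG TAA CTC — ATG at 28, stop TAA at 31 → 6 nt.
Frame +2: AAG TGA ATT TAA GAT TTC AAA CGT CGA TGT AAC TCC — no ATG→stop ORF.
Frame +3: AGT GAA TTT AAG ATT TCA AAC GTC GAT GTA ACT — no ATG→stop ORF.
Frame -1: GGA GTT ACA TCG ACG TTT GAA ATC TTA AAT TCA CTT — no ATG→stop ORF.
Frame -2: GAG TTA CAT CGA CGT TTG AAA TCT TAA ATT CAC TTC — no ATG→stop ORF.
Frame -3: AGT TAC ATC GAC GTT TGA AAT CTT AAA TTC ACT — no ATG→stop ORF.
Longest: frame +1, positions 28–33, 6 nt = 2 codons = 1 aa. → 6 nucleotides.

6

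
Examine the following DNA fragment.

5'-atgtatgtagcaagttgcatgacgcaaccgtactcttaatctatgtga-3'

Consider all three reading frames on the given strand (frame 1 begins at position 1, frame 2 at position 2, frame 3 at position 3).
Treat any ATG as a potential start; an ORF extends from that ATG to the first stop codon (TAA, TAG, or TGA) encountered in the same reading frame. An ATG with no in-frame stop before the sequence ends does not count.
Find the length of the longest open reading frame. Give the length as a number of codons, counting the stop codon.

Frame 1: ATG TAT GTA GCA AGT TGC ATG ACG CAA CCG TAC TCT TAA TCT ATG TGA — ATG at 1, stop TAA at 37 → 39 nt; ATG at 19, stop TAA at 37 → 21 nt; ATG at 43, stop TGA at 46 → 6 nt.
Frame 2: TGT ATG TAG CAA GTT GCA TGA CGC AAC CGT ACT CTT AAT CTA TGT — ATG at 5, stop TAG at 8 → 6 nt.
Frame 3: GTA TGT AGC AAG TTG CAT GAC GCA ACC GTA CTC TTA ATC TAT GTG — no ATG→stop ORF.
Longest: frame 1, positions 1–39, 39 nt = 13 codons = 12 aa. → 13 codons.

13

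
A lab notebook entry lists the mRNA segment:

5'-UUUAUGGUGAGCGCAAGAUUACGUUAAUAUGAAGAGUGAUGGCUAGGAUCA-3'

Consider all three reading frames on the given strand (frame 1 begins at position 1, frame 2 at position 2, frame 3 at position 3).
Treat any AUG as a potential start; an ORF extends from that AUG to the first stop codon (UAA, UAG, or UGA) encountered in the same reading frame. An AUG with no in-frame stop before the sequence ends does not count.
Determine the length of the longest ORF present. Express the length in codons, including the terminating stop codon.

8

Frame 1: UUU AUG GUG AGC GCA AGA UUA CGU UAA UAU GAA GAG UGA UGG CUA GGA UCA — AUG at 4, stop UAA at 25 → 24 nt.
Frame 2: UUA UGG UGA GCG CAA GAU UAC GUU AAU AUG AAG AGU GAU GGC UAG GAU — AUG at 29, stop UAG at 44 → 18 nt.
Frame 3: UAU GGU GAG CGC AAG AUU ACG UUA AUA UGA AGA GUG AUG GCU AGG AUC — no AUG→stop ORF.
Longest: frame 1, positions 4–27, 24 nt = 8 codons = 7 aa. → 8 codons.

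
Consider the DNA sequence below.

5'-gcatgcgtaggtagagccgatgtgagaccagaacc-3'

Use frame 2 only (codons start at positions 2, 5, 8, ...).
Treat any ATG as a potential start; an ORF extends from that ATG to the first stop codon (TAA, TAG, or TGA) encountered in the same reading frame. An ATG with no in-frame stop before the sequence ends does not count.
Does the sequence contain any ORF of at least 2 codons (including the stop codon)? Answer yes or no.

yes

Frame 2: CAT GCG TAG GTA GAG CCG ATG TGA GAC CAG AAC — ATG at 20, stop TGA at 23 → 6 nt.
Frame 2 has an ORF of 2 codons (positions 20–25) ≥ 2, so yes.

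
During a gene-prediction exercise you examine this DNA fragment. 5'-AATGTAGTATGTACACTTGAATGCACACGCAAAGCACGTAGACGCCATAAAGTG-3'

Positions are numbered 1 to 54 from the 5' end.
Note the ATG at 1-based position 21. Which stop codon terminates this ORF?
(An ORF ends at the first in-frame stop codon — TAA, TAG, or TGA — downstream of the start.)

Codons from position 21: ATG (21–23), CAC (24–26), ACG (27–29), CAA (30–32), AGC (33–35), ACG (36–38), TAG (39–41).
The first in-frame stop codon is TAG.

TAG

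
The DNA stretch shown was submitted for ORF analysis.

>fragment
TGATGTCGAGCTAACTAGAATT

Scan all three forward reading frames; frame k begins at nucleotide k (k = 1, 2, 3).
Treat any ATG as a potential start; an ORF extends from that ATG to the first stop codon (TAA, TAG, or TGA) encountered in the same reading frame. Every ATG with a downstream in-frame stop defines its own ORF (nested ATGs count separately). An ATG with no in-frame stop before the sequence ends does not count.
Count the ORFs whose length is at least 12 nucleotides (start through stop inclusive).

Frame 1: TGA TGT CGA GCT AAC TAG AAT — no ATG→stop ORF.
Frame 2: GAT GTC GAG CTA ACT AGA ATT — no ATG→stop ORF.
Frame 3: ATG TCG AGC TAA CTA GAA — ATG at 3, stop TAA at 12 → 12 nt.
ORFs ≥ 12 nucleotides: frame 3 3–14 (12 nucleotides). Count = 1.

1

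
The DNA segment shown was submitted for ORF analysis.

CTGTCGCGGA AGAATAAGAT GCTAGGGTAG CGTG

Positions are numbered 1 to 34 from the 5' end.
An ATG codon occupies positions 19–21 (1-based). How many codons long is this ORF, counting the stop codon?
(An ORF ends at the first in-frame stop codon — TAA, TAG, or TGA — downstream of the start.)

4

Codons from position 19: ATG (19–21), CTA (22–24), GGG (25–27), TAG (28–30).
TAG is the first in-frame stop; that's 4 codons including the stop.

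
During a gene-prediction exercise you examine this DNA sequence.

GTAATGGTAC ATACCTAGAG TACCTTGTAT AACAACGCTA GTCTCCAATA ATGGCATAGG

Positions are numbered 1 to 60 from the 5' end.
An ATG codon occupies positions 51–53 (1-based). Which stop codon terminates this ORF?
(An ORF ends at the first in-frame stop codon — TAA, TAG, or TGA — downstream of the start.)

Codons from position 51: ATG (51–53), GCA (54–56), TAG (57–59).
The first in-frame stop codon is TAG.

TAG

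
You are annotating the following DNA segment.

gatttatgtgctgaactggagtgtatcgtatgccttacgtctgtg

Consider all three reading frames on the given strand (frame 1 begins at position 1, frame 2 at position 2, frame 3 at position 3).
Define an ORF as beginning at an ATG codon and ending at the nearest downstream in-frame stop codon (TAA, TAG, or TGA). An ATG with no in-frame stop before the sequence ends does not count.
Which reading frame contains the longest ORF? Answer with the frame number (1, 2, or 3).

Frame 1: GAT TTA TGT GCT GAA CTG GAG TGT ATC GTA TGC CTT ACG TCT GTG — no ATG→stop ORF.
Frame 2: ATT TAT GTG CTG AAC TGG AGT GTA TCG TAT GCC TTA CGT CTG — no ATG→stop ORF.
Frame 3: TTT ATG TGC TGA ACT GGA GTG TAT CGT ATG CCT TAC GTC TGT — ATG at 6, stop TGA at 12 → 9 nt.
Longest ORF is 9 nt in frame 3 (positions 6–14).

3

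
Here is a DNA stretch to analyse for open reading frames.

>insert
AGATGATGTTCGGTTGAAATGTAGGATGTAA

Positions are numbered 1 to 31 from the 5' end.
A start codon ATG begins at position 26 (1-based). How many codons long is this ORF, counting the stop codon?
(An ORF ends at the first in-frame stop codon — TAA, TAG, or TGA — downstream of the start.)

Codons from position 26: ATG (26–28), TAA (29–31).
TAA is the first in-frame stop; that's 2 codons including the stop.

2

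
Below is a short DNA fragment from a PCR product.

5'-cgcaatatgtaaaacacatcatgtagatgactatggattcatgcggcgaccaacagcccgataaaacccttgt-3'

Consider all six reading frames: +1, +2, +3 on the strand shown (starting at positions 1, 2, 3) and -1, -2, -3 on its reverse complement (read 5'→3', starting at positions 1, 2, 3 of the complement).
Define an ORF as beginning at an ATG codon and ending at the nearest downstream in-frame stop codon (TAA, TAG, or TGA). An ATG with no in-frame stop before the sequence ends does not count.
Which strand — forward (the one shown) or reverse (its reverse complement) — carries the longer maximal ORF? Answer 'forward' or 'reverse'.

Reverse complement (5'→3'): ACAAGGGTTTTATCGGGCTGTTGGTCGCCGCATGAATCCATAGTCATCTACATGATGTGTTTTACATATTGCG
Frame +1: CGC AAT ATG TAA AAC ACA TCA TGT AGA TGA CTA TGG ATT CAT GCG GCG ACC AAC AGC CCG ATA AAA CCC TTG — ATG at 7, stop TAA at 10 → 6 nt.
Frame +2: GCA ATA TGT AAA ACA CAT CAT GTA GAT GAC TAT GGA TTC ATG CGG CGA CCA ACA GCC CGA TAA AAC CCT TGT — ATG at 41, stop TAA at 62 → 24 nt.
Frame +3: CAA TAT GTA AAA CAC ATC ATG TAG ATG ACT ATG GAT TCA TGC GGC GAC CAA CAG CCC GAT AAA ACC CTT — ATG at 21, stop TAG at 24 → 6 nt.
Frame -1: ACA AGG GTT TTA TCG GGC TGT TGG TCG CCG CAT GAA TCC ATA GTC ATC TAC ATG ATG TGT TTT ACA TAT TGC — no ATG→stop ORF.
Frame -2: CAA GGG TTT TAT CGG GCT GTT GGT CGC CGC ATG AAT CCA TAG TCA TCT ACA TGA TGT GTT TTA CAT ATT GCG — ATG at 32, stop TAG at 41 → 12 nt.
Frame -3: AAG GGT TTT ATC GGG CTG TTG GTC GCC GCA TGA ATC CAT AGT CAT CTA CAT GAT GTG TTT TAC ATA TTG — no ATG→stop ORF.
Forward-strand max 24 nt; reverse-strand max 12 nt. The forward strand has the longer ORF.

forward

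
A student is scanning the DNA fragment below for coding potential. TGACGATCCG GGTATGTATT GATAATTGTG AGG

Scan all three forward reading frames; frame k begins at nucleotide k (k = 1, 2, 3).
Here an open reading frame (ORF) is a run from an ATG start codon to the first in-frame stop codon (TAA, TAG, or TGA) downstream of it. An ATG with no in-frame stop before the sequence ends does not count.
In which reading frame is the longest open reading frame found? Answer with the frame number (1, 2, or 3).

Frame 1: TGA CGA TCC GGG TAT GTA TTG ATA ATT GTG AGG — no ATG→stop ORF.
Frame 2: GAC GAT CCG GGT ATG TAT TGA TAA TTG TGA — ATG at 14, stop TGA at 20 → 9 nt.
Frame 3: ACG ATC CGG GTA TGT ATT GAT AAT TGT GAG — no ATG→stop ORF.
Longest ORF is 9 nt in frame 2 (positions 14–22).

2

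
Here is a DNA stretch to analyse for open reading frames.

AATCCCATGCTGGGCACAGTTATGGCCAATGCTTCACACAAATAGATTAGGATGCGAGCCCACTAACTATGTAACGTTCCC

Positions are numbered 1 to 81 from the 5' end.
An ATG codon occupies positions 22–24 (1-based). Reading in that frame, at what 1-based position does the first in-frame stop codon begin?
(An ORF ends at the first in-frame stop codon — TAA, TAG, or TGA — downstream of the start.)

Codons from position 22: ATG (22–24), GCC (25–27), AAT (28–30), GCT (31–33), TCA (34–36), CAC (37–39), AAA (40–42), TAG (43–45).
TAG is a stop codon; it begins at position 43.

43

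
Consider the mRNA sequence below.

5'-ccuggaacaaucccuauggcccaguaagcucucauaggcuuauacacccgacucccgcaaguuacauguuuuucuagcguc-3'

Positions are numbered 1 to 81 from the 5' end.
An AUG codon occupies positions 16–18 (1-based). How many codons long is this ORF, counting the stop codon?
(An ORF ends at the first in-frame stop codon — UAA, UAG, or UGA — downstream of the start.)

Codons from position 16: AUG (16–18), GCC (19–21), CAG (22–24), UAA (25–27).
UAA is the first in-frame stop; that's 4 codons including the stop.

4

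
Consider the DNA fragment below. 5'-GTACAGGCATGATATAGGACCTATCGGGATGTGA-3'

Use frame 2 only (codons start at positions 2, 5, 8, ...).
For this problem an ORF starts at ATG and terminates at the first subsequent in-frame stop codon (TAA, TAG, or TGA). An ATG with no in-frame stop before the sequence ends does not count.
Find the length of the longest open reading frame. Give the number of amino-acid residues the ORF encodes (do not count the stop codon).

1

Frame 2: TAC AGG CAT GAT ATA GGA CCT ATC GGG ATG TGA — ATG at 29, stop TGA at 32 → 6 nt.
Longest: frame 2, positions 29–34, 6 nt = 2 codons = 1 aa. → 1 amino acids.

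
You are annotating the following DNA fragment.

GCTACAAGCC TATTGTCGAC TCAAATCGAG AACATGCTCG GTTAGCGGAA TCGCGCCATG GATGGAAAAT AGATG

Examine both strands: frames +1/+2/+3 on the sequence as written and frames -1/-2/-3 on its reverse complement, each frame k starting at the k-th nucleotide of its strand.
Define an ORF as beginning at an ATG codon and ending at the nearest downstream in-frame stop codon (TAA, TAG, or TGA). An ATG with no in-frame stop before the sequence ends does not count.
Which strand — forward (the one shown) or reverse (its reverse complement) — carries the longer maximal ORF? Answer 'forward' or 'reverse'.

Reverse complement (5'→3'): CATCTATTTTCCATCCATGGCGCGATTCCGCTAACCGAGCATGTTCTCGATTTGAGTCGACAATAGGCTTGTAGC
Frame +1: GCT ACA AGC CTA TTG TCG ACT CAA ATC GAG AAC ATG CTC GGT TAG CGG AAT CGC GCC ATG GAT GGA AAA TAG ATG — ATG at 34, stop TAG at 43 → 12 nt; ATG at 58, stop TAG at 70 → 15 nt.
Frame +2: CTA CAA GCC TAT TGT CGA CTC AAA TCG AGA ACA TGC TCG GTT AGC GGA ATC GCG CCA TGG ATG GAA AAT AGA — no ATG→stop ORF.
Frame +3: TAC AAG CCT ATT GTC GAC TCA AAT CGA GAA CAT GCT CGG TTA GCG GAA TCG CGC CAT GGA TGG AAA ATA GAT — no ATG→stop ORF.
Frame -1: CAT CTA TTT TCC ATC CAT GGC GCG ATT CCG CTA ACC GAG CAT GTT CTC GAT TTG AGT CGA CAA TAG GCT TGT AGC — no ATG→stop ORF.
Frame -2: ATC TAT TTT CCA TCC ATG GCG CGA TTC CGC TAA CCG AGC ATG TTC TCG ATT TGA GTC GAC AAT AGG CTT GTA — ATG at 17, stop TAA at 32 → 18 nt; ATG at 41, stop TGA at 53 → 15 nt.
Frame -3: TCT ATT TTC CAT CCA TGG CGC GAT TCC GCT AAC CGA GCA TGT TCT CGA TTT GAG TCG ACA ATA GGC TTG TAG — no ATG→stop ORF.
Forward-strand max 15 nt; reverse-strand max 18 nt. The reverse strand has the longer ORF.

reverse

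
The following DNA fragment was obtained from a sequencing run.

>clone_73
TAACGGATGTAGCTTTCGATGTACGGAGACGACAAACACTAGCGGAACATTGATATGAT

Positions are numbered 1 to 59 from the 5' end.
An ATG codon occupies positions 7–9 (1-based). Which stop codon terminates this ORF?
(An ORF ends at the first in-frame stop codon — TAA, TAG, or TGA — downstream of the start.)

Codons from position 7: ATG (7–9), TAG (10–12).
The first in-frame stop codon is TAG.

TAG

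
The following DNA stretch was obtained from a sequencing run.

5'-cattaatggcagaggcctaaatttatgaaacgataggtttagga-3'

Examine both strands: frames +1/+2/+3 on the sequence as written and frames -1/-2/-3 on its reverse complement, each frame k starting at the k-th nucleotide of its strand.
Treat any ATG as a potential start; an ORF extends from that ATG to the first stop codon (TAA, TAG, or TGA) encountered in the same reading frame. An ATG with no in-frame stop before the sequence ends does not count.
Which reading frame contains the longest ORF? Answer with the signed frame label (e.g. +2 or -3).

+3

Reverse complement (5'→3'): TCCTAAACCTATCGTTTCATAAATTTAGGCCTCTGCCATTAATG
Frame +1: CAT TAA TGG CAG AGG CCT AAA TTT ATG AAA CGA TAG GTT TAG — ATG at 25, stop TAG at 34 → 12 nt.
Frame +2: ATT AAT GGC AGA GGC CTA AAT TTA TGA AAC GAT AGG TTT AGG — no ATG→stop ORF.
Frame +3: TTA ATG GCA GAG GCC TAA ATT TAT GAA ACG ATA GGT TTA GGA — ATG at 6, stop TAA at 18 → 15 nt.
Frame -1: TCC TAA ACC TAT CGT TTC ATA AAT TTA GGC CTC TGC CAT TAA — no ATG→stop ORF.
Frame -2: CCT AAA CCT ATC GTT TCA TAA ATT TAG GCC TCT GCC ATT AAT — no ATG→stop ORF.
Frame -3: CTA AAC CTA TCG TTT CAT AAA TTT AGG CCT CTG CCA TTA ATG — no ATG→stop ORF.
Longest ORF is 15 nt in frame +3 (positions 6–20).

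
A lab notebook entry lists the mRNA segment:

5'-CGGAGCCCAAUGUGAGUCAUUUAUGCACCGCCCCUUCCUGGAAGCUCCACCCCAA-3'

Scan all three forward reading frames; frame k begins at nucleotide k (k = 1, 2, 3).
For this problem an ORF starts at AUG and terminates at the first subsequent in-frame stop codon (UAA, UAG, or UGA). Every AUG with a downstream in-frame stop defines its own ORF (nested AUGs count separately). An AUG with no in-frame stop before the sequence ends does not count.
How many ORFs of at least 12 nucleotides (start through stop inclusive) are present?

0

Frame 1: CGG AGC CCA AUG UGA GUC AUU UAU GCA CCG CCC CUU CCU GGA AGC UCC ACC CCA — AUG at 10, stop UGA at 13 → 6 nt.
Frame 2: GGA GCC CAA UGU GAG UCA UUU AUG CAC CGC CCC UUC CUG GAA GCU CCA CCC CAA — no AUG→stop ORF.
Frame 3: GAG CCC AAU GUG AGU CAU UUA UGC ACC GCC CCU UCC UGG AAG CUC CAC CCC — no AUG→stop ORF.
No ORF reaches 12 nucleotides. Count = 0.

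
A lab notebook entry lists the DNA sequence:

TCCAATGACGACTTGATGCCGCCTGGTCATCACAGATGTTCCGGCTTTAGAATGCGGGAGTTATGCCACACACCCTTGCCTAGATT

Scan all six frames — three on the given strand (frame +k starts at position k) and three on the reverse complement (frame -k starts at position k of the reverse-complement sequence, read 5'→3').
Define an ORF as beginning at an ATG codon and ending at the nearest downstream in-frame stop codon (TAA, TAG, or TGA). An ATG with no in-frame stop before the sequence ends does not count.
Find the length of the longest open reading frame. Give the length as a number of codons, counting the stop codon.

Reverse complement (5'→3'): AATCTAGGCAAGGGTGTGTGGCATAACTCCCGCATTCTAAAGCCGGAACATCTGTGATGACCAGGCGGCATCAAGTCGTCATTGGA
Frame +1: TCC AAT GAC GAC TTG ATG CCG CCT GGT CAT CAC AGA TGT TCC GGC TTT AGA ATG CGG GAG TTA TGC CAC ACA CCC TTG CCT AGA — no ATG→stop ORF.
Frame +2: CCA ATG ACG ACT TGA TGC CGC CTG GTC ATC ACA GAT GTT CCG GCT TTA GAA TGC GGG AGT TAT GCC ACA CAC CCT TGC CTA GAT — ATG at 5, stop TGA at 14 → 12 nt.
Frame +3: CAA TGA CGA CTT GAT GCC GCC TGG TCA TCA CAG ATG TTC CGG CTT TAG AAT GCG GGA GTT ATG CCA CAC ACC CTT GCC TAG ATT — ATG at 36, stop TAG at 48 → 15 nt; ATG at 63, stop TAG at 81 → 21 nt.
Frame -1: AAT CTA GGC AAG GGT GTG TGG CAT AAC TCC CGC ATT CTA AAG CCG GAA CAT CTG TGA TGA CCA GGC GGC ATC AAG TCG TCA TTG — no ATG→stop ORF.
Frame -2: ATC TAG GCA AGG GTG TGT GGC ATA ACT CCC GCA TTC TAA AGC CGG AAC ATC TGT GAT GAC CAG GCG GCA TCA AGT CGT CAT TGG — no ATG→stop ORF.
Frame -3: TCT AGG CAA GGG TGT GTG GCA TAA CTC CCG CAT TCT AAA GCC GGA ACA TCT GTG ATG ACC AGG CGG CAT CAA GTC GTC ATT GGA — no ATG→stop ORF.
Longest: frame +3, positions 63–83, 21 nt = 7 codons = 6 aa. → 7 codons.

7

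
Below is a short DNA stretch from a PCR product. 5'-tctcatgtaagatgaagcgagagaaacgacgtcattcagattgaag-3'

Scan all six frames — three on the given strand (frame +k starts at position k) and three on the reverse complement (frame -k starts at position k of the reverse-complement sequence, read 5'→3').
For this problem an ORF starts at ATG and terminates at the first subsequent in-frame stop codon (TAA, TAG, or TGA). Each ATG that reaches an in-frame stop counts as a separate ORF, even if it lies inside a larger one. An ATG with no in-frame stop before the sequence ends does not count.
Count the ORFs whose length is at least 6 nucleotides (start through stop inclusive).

3

Reverse complement (5'→3'): CTTCAATCTGAATGACGTCGTTTCTCTCGCTTCATCTTACATGAGA
Frame +1: TCT CAT GTA AGA TGA AGC GAG AGA AAC GAC GTC ATT CAG ATT GAA — no ATG→stop ORF.
Frame +2: CTC ATG TAA GAT GAA GCG AGA GAA ACG ACG TCA TTC AGA TTG AAG — ATG at 5, stop TAA at 8 → 6 nt.
Frame +3: TCA TGT AAG ATG AAG CGA GAG AAA CGA CGT CAT TCA GAT TGA — ATG at 12, stop TGA at 42 → 33 nt.
Frame -1: CTT CAA TCT GAA TGA CGT CGT TTC TCT CGC TTC ATC TTA CAT GAG — no ATG→stop ORF.
Frame -2: TTC AAT CTG AAT GAC GTC GTT TCT CTC GCT TCA TCT TAC ATG AGA — no ATG→stop ORF.
Frame -3: TCA ATC TGA ATG ACG TCG TTT CTC TCG CTT CAT CTT ACA TGA — ATG at 12, stop TGA at 42 → 33 nt.
ORFs ≥ 6 nucleotides: frame +2 5–10 (6 nucleotides), frame +3 12–44 (33 nucleotides), frame -3 12–44 (33 nucleotides). Count = 3.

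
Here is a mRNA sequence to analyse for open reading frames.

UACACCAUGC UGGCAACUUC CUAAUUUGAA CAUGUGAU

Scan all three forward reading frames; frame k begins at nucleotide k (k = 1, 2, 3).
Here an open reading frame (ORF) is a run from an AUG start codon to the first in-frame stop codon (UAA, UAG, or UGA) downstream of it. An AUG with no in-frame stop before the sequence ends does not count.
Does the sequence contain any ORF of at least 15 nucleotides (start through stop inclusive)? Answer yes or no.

Frame 1: UAC ACC AUG CUG GCA ACU UCC UAA UUU GAA CAU GUG — AUG at 7, stop UAA at 22 → 18 nt.
Frame 2: ACA CCA UGC UGG CAA CUU CCU AAU UUG AAC AUG UGA — AUG at 32, stop UGA at 35 → 6 nt.
Frame 3: CAC CAU GCU GGC AAC UUC CUA AUU UGA ACA UGU GAU — no AUG→stop ORF.
Frame 1 has an ORF of 18 nucleotides (positions 7–24) ≥ 15, so yes.

yes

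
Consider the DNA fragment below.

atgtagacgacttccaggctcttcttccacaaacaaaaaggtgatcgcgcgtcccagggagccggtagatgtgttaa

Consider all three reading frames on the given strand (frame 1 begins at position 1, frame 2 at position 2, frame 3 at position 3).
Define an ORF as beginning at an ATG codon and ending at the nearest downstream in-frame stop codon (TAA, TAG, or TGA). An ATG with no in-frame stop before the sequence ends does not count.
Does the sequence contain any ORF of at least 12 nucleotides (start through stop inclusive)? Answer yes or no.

no

Frame 1: ATG TAG ACG ACT TCC AGG CTC TTC TTC CAC AAA CAA AAA GGT GAT CGC GCG TCC CAG GGA GCC GGT AGA TGT GTT — ATG at 1, stop TAG at 4 → 6 nt.
Frame 2: TGT AGA CGA CTT CCA GGC TCT TCT TCC ACA AAC AAA AAG GTG ATC GCG CGT CCC AGG GAG CCG GTA GAT GTG TTA — no ATG→stop ORF.
Frame 3: GTA GAC GAC TTC CAG GCT CTT CTT CCA CAA ACA AAA AGG TGA TCG CGC GTC CCA GGG AGC CGG TAG ATG TGT TAA — ATG at 69, stop TAA at 75 → 9 nt.
Largest ORF found is 9 nucleotides < 12, so no.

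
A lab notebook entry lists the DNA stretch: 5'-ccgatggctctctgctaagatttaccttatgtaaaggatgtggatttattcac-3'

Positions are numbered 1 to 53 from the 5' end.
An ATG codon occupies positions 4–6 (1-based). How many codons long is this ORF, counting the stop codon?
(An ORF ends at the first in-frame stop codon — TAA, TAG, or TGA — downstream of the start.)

5

Codons from position 4: ATG (4–6), GCT (7–9), CTC (10–12), TGC (13–15), TAA (16–18).
TAA is the first in-frame stop; that's 5 codons including the stop.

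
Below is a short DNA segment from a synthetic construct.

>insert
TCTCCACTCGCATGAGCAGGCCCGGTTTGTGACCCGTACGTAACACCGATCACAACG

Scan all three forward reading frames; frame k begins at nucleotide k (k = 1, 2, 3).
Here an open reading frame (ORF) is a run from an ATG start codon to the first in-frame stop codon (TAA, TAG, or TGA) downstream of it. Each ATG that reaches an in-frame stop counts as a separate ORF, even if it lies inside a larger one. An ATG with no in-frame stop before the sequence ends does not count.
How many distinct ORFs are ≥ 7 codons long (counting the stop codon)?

Frame 1: TCT CCA CTC GCA TGA GCA GGC CCG GTT TGT GAC CCG TAC GTA ACA CCG ATC ACA ACG — no ATG→stop ORF.
Frame 2: CTC CAC TCG CAT GAG CAG GCC CGG TTT GTG ACC CGT ACG TAA CAC CGA TCA CAA — no ATG→stop ORF.
Frame 3: TCC ACT CGC ATG AGC AGG CCC GGT TTG TGA CCC GTA CGT AAC ACC GAT CAC AAC — ATG at 12, stop TGA at 30 → 21 nt.
ORFs ≥ 7 codons: frame 3 12–32 (7 codons). Count = 1.

1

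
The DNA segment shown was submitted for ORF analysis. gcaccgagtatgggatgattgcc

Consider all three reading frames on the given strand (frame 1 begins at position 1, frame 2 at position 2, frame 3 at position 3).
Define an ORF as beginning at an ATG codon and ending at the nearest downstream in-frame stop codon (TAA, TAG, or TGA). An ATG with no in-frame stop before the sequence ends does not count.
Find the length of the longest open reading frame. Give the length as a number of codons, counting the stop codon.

Frame 1: GCA CCG AGT ATG GGA TGA TTG — ATG at 10, stop TGA at 16 → 9 nt.
Frame 2: CAC CGA GTA TGG GAT GAT TGC — no ATG→stop ORF.
Frame 3: ACC GAG TAT GGG ATG ATT GCC — no ATG→stop ORF.
Longest: frame 1, positions 10–18, 9 nt = 3 codons = 2 aa. → 3 codons.

3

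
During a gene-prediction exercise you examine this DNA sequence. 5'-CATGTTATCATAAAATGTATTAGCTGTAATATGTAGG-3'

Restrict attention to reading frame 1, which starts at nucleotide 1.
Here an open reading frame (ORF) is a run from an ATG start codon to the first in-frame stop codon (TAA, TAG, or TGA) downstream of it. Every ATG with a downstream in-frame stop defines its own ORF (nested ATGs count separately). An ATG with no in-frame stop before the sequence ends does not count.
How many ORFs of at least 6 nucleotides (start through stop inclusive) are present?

Frame 1: CAT GTT ATC ATA AAA TGT ATT AGC TGT AAT ATG TAG — ATG at 31, stop TAG at 34 → 6 nt.
ORFs ≥ 6 nucleotides: frame 1 31–36 (6 nucleotides). Count = 1.

1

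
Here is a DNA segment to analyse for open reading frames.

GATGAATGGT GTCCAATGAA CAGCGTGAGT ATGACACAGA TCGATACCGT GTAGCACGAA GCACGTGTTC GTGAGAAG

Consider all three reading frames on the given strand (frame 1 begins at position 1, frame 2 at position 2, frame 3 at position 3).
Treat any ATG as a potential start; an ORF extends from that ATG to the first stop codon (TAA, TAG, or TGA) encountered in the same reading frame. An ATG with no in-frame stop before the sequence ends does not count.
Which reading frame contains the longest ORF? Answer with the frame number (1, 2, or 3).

Frame 1: GAT GAA TGG TGT CCA ATG AAC AGC GTG AGT ATG ACA CAG ATC GAT ACC GTG TAG CAC GAA GCA CGT GTT CGT GAG AAG — ATG at 16, stop TAG at 52 → 39 nt; ATG at 31, stop TAG at 52 → 24 nt.
Frame 2: ATG AAT GGT GTC CAA TGA ACA GCG TGA GTA TGA CAC AGA TCG ATA CCG TGT AGC ACG AAG CAC GTG TTC GTG AGA — ATG at 2, stop TGA at 17 → 18 nt.
Frame 3: TGA ATG GTG TCC AAT GAA CAG CGT GAG TAT GAC ACA GAT CGA TAC CGT GTA GCA CGA AGC ACG TGT TCG TGA GAA — ATG at 6, stop TGA at 72 → 69 nt.
Longest ORF is 69 nt in frame 3 (positions 6–74).

3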